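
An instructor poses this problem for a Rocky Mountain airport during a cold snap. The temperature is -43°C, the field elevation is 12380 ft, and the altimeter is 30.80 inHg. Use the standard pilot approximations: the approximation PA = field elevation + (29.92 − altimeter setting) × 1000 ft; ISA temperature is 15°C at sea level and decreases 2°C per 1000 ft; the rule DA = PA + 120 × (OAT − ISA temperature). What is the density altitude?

Pressure altitude = 12380 + (29.92 − 30.80) × 1000 = 12380 + (-880) = 11500 ft.
ISA temperature at 11500 ft = 15 − 2 × (11500/1000) = -8°C.
ISA deviation = -43 − (-8) = -35°C.
Density altitude = 11500 + 120 × (-35) = 7300 ft.

7300 ft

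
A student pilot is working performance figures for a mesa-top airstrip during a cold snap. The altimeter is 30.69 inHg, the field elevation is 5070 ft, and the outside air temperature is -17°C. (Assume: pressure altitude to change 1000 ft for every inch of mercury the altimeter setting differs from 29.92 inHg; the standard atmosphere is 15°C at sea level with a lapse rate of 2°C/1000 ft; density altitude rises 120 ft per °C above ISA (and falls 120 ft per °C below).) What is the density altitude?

1492 ft

Pressure altitude = 5070 + (29.92 − 30.69) × 1000 = 5070 + (-770) = 4300 ft.
ISA temperature at 4300 ft = 15 − 2 × (4300/1000) = 6.4°C.
ISA deviation = -17 − 6.4 = -23.4°C.
Density altitude = 4300 + 120 × (-23.4) = 1492 ft.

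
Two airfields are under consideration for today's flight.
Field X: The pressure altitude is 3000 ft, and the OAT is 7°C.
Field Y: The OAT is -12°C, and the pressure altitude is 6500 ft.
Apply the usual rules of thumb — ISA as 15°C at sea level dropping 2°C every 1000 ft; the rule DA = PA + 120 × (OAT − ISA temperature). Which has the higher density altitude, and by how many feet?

Field X: ISA temp = 9°C, deviation -2°C, DA = 3000 + 120 × (-2) = 2760 ft.
Field Y: ISA temp = 2°C, deviation -14°C, DA = 6500 + 120 × (-14) = 4820 ft.
Field Y is higher by 4820 − 2760 = 2060 ft.

Field Y by 2060 ft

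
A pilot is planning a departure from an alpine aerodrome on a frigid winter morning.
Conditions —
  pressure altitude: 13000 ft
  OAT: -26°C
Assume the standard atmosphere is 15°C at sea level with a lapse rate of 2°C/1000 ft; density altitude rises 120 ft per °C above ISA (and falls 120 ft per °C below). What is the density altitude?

11200 ft

ISA temperature at 13000 ft = 15 − 2 × (13000/1000) = -11°C.
ISA deviation = -26 − (-11) = -15°C.
Density altitude = 13000 + 120 × (-15) = 13000 + (-1800) = 11200 ft.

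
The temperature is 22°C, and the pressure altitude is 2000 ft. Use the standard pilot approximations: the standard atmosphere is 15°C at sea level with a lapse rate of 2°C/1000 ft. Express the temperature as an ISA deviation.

ISA+11°C

ISA temperature at 2000 ft = 15 − 2 × (2000/1000) = 11°C.
Deviation = OAT − ISA = 22 − 11 = +11°C.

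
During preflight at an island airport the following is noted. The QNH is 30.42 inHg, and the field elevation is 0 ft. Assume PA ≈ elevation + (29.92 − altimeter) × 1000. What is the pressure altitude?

-500 ft

Pressure correction = (29.92 − 30.42) × 1000 = -500 ft.
Pressure altitude = 0 + (-500) = -500 ft.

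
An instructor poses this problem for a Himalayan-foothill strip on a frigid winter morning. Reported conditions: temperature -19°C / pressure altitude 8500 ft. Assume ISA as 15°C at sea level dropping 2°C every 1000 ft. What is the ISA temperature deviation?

ISA-17°C

ISA temperature at 8500 ft = 15 − 2 × (8500/1000) = -2°C.
Deviation = OAT − ISA = -19 − (-2) = -17°C.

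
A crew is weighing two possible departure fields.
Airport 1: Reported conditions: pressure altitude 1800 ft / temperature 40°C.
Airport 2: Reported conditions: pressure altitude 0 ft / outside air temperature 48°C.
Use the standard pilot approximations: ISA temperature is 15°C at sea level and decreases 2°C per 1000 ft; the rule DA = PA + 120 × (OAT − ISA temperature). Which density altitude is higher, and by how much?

Airport 1: ISA temp = 11.4°C, deviation +28.6°C, DA = 1800 + 120 × 28.6 = 5232 ft.
Airport 2: ISA temp = 15°C, deviation +33°C, DA = 0 + 120 × 33 = 3960 ft.
Airport 1 is higher by 5232 − 3960 = 1272 ft.

Airport 1 by 1272 ft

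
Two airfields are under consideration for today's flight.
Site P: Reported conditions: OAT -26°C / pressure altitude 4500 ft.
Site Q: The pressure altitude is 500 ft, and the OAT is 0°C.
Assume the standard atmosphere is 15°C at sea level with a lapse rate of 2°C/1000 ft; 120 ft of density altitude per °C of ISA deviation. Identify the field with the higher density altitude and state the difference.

Site P by 1840 ft

Site P: ISA temp = 6°C, deviation -32°C, DA = 4500 + 120 × (-32) = 660 ft.
Site Q: ISA temp = 14°C, deviation -14°C, DA = 500 + 120 × (-14) = -1180 ft.
Site P is higher by 660 − (-1180) = 1840 ft.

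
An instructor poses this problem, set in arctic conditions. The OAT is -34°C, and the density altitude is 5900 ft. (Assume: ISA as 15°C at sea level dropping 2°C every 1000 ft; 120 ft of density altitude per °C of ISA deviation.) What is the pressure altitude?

9500 ft

DA = PA + 120 × (OAT − (15 − 2·PA/1000)) = PA + 120·OAT − 1800 + 0.24·PA = 1.24·PA + 120·OAT − 1800.
So 1.24·PA = 5900 − 120 × (-34) + 1800 = 11780.
PA = 11780 / 1.24 = 9500 ft.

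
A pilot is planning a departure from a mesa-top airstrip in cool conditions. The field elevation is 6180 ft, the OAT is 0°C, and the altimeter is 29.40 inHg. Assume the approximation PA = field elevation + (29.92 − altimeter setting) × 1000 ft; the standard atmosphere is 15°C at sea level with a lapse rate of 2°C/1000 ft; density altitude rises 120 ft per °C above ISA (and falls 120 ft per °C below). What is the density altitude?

Pressure altitude = 6180 + (29.92 − 29.40) × 1000 = 6180 + (+520) = 6700 ft.
ISA temperature at 6700 ft = 15 − 2 × (6700/1000) = 1.6°C.
ISA deviation = 0 − 1.6 = -1.6°C.
Density altitude = 6700 + 120 × (-1.6) = 6508 ft.

6508 ft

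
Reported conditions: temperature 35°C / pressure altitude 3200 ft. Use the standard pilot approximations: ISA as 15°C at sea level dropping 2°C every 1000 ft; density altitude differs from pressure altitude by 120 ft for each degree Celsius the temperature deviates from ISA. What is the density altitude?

6368 ft

ISA temperature at 3200 ft = 15 − 2 × (3200/1000) = 8.6°C.
ISA deviation = 35 − 8.6 = +26.4°C.
Density altitude = 3200 + 120 × (26.4) = 3200 + (+3168) = 6368 ft.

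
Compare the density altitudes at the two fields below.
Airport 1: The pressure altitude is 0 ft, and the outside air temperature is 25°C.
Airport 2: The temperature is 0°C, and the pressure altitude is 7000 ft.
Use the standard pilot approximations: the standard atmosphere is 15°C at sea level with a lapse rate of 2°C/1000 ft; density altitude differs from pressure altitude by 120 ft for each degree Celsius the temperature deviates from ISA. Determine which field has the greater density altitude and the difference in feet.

Airport 2 by 5680 ft

Airport 1: ISA temp = 15°C, deviation +10°C, DA = 0 + 120 × 10 = 1200 ft.
Airport 2: ISA temp = 1°C, deviation -1°C, DA = 7000 + 120 × (-1) = 6880 ft.
Airport 2 is higher by 6880 − 1200 = 5680 ft.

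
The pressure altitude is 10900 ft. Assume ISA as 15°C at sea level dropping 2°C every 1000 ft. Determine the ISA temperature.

ISA temperature = 15 − 2 × (10900/1000) = 15 − 21.8 = -6.8°C.

-6.8°C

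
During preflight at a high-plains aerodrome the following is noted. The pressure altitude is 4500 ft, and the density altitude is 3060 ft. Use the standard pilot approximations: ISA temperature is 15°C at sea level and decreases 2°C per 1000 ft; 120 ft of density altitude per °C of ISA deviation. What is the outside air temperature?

-6°C

Density altitude − pressure altitude = 3060 − 4500 = -1440 ft.
At 120 ft/°C that is an ISA deviation of -1440/120 = -12°C.
ISA temperature at 4500 ft = 15 − 2 × (4500/1000) = 6°C.
OAT = ISA + deviation = 6 + (-12) = -6°C.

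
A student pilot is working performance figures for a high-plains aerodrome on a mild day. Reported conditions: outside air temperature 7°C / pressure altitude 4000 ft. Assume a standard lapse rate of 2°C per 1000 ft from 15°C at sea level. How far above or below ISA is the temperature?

ISA0°C

ISA temperature at 4000 ft = 15 − 2 × (4000/1000) = 7°C.
Deviation = OAT − ISA = 7 − 7 = 0°C.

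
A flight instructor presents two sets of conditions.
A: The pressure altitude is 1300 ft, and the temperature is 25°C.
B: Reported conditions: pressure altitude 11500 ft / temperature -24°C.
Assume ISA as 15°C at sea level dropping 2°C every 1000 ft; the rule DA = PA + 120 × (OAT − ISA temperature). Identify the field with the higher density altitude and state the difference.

B by 6768 ft

A: ISA temp = 12.4°C, deviation +12.6°C, DA = 1300 + 120 × 12.6 = 2812 ft.
B: ISA temp = -8°C, deviation -16°C, DA = 11500 + 120 × (-16) = 9580 ft.
B is higher by 9580 − 2812 = 6768 ft.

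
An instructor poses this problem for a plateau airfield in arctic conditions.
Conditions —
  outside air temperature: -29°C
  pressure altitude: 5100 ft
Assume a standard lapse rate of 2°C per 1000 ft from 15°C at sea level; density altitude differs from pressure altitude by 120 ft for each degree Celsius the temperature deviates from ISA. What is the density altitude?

1044 ft

ISA temperature at 5100 ft = 15 − 2 × (5100/1000) = 4.8°C.
ISA deviation = -29 − 4.8 = -33.8°C.
Density altitude = 5100 + 120 × (-33.8) = 5100 + (-4056) = 1044 ft.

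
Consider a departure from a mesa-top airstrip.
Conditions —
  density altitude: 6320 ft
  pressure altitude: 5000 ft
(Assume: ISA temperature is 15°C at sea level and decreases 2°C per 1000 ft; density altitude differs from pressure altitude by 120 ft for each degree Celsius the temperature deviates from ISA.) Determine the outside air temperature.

Density altitude − pressure altitude = 6320 − 5000 = +1320 ft.
At 120 ft/°C that is an ISA deviation of 1320/120 = +11°C.
ISA temperature at 5000 ft = 15 − 2 × (5000/1000) = 5°C.
OAT = ISA + deviation = 5 + (+11) = 16°C.

16°C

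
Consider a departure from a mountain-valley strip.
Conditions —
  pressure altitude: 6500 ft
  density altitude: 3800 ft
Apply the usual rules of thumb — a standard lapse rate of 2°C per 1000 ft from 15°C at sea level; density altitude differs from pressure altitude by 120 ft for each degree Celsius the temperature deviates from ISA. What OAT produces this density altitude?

-20.5°C

Density altitude − pressure altitude = 3800 − 6500 = -2700 ft.
At 120 ft/°C that is an ISA deviation of -2700/120 = -22.5°C.
ISA temperature at 6500 ft = 15 − 2 × (6500/1000) = 2°C.
OAT = ISA + deviation = 2 + (-22.5) = -20.5°C.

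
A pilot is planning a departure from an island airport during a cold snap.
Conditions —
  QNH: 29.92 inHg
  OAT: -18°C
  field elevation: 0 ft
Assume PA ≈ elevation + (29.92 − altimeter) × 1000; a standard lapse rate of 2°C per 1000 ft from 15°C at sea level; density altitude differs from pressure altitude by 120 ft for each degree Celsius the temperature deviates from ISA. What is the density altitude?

-3960 ft

Pressure altitude = 0 + (29.92 − 29.92) × 1000 = 0 + (0) = 0 ft.
ISA temperature at 0 ft = 15 − 2 × (0/1000) = 15°C.
ISA deviation = -18 − 15 = -33°C.
Density altitude = 0 + 120 × (-33) = -3960 ft.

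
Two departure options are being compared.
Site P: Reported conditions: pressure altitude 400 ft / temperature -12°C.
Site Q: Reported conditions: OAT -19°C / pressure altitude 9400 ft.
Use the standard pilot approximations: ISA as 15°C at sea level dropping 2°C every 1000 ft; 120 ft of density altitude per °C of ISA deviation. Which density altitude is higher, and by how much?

Site Q by 10320 ft

Site P: ISA temp = 14.2°C, deviation -26.2°C, DA = 400 + 120 × (-26.2) = -2744 ft.
Site Q: ISA temp = -3.8°C, deviation -15.2°C, DA = 9400 + 120 × (-15.2) = 7576 ft.
Site Q is higher by 7576 − (-2744) = 10320 ft.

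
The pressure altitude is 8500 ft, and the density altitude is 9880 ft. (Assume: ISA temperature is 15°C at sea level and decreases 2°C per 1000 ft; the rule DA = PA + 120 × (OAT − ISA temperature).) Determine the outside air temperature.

9.5°C

Density altitude − pressure altitude = 9880 − 8500 = +1380 ft.
At 120 ft/°C that is an ISA deviation of 1380/120 = +11.5°C.
ISA temperature at 8500 ft = 15 − 2 × (8500/1000) = -2°C.
OAT = ISA + deviation = -2 + (+11.5) = 9.5°C.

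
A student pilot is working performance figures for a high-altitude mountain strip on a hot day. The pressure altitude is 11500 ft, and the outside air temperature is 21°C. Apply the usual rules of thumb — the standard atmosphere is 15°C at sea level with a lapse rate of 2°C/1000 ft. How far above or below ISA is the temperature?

ISA temperature at 11500 ft = 15 − 2 × (11500/1000) = -8°C.
Deviation = OAT − ISA = 21 − (-8) = +29°C.

ISA+29°C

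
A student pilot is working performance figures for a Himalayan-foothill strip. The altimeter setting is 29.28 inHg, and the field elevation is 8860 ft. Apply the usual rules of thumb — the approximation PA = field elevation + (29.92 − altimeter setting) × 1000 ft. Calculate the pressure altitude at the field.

Pressure correction = (29.92 − 29.28) × 1000 = +640 ft.
Pressure altitude = 8860 + (+640) = 9500 ft.

9500 ft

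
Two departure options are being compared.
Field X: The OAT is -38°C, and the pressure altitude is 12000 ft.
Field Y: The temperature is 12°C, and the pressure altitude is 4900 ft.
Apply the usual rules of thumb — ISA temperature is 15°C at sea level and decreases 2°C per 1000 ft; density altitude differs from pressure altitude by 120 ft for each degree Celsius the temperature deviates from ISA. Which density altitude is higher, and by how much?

Field X by 2804 ft

Field X: ISA temp = -9°C, deviation -29°C, DA = 12000 + 120 × (-29) = 8520 ft.
Field Y: ISA temp = 5.2°C, deviation +6.8°C, DA = 4900 + 120 × 6.8 = 5716 ft.
Field X is higher by 8520 − 5716 = 2804 ft.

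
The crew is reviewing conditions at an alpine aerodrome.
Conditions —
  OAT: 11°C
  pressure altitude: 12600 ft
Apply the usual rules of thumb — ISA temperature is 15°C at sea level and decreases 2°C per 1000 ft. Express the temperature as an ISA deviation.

ISA+21.2°C

ISA temperature at 12600 ft = 15 − 2 × (12600/1000) = -10.2°C.
Deviation = OAT − ISA = 11 − (-10.2) = +21.2°C.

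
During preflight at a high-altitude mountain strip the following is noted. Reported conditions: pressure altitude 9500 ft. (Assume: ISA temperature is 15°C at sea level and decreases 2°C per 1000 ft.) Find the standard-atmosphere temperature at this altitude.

-4°C

ISA temperature = 15 − 2 × (9500/1000) = 15 − 19 = -4°C.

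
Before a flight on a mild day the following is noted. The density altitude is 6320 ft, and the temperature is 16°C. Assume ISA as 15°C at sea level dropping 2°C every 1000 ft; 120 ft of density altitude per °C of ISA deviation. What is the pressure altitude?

5000 ft

DA = PA + 120 × (OAT − (15 − 2·PA/1000)) = PA + 120·OAT − 1800 + 0.24·PA = 1.24·PA + 120·OAT − 1800.
So 1.24·PA = 6320 − 120 × 16 + 1800 = 6200.
PA = 6200 / 1.24 = 5000 ft.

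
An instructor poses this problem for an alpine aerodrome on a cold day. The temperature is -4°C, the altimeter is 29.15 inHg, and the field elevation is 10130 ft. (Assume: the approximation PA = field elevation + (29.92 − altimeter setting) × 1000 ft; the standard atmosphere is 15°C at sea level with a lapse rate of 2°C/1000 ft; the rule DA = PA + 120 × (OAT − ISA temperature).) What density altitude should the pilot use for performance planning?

11236 ft

Pressure altitude = 10130 + (29.92 − 29.15) × 1000 = 10130 + (+770) = 10900 ft.
ISA temperature at 10900 ft = 15 − 2 × (10900/1000) = -6.8°C.
ISA deviation = -4 − (-6.8) = +2.8°C.
Density altitude = 10900 + 120 × (2.8) = 11236 ft.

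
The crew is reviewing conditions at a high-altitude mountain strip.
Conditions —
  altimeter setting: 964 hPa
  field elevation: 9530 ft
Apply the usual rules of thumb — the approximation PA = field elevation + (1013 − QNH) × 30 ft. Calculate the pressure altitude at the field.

11000 ft

Pressure correction = (1013 − 964) × 30 = +1470 ft.
Pressure altitude = 9530 + (+1470) = 11000 ft.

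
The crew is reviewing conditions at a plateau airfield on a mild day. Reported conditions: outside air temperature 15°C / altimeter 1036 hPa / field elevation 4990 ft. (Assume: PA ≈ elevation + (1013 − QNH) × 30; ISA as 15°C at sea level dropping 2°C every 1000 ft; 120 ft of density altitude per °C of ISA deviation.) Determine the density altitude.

Pressure altitude = 4990 + (1013 − 1036) × 30 = 4990 + (-690) = 4300 ft.
ISA temperature at 4300 ft = 15 − 2 × (4300/1000) = 6.4°C.
ISA deviation = 15 − 6.4 = +8.6°C.
Density altitude = 4300 + 120 × (8.6) = 5332 ft.

5332 ft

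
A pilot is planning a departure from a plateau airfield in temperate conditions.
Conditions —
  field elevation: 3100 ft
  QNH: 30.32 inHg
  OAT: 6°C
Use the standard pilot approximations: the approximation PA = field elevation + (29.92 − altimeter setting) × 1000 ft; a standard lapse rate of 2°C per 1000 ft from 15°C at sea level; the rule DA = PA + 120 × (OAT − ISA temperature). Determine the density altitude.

Pressure altitude = 3100 + (29.92 − 30.32) × 1000 = 3100 + (-400) = 2700 ft.
ISA temperature at 2700 ft = 15 − 2 × (2700/1000) = 9.6°C.
ISA deviation = 6 − 9.6 = -3.6°C.
Density altitude = 2700 + 120 × (-3.6) = 2268 ft.

2268 ft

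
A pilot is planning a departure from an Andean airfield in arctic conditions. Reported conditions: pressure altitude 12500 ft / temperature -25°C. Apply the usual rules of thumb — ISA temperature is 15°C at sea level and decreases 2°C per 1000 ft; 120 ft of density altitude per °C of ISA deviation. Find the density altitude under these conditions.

ISA temperature at 12500 ft = 15 − 2 × (12500/1000) = -10°C.
ISA deviation = -25 − (-10) = -15°C.
Density altitude = 12500 + 120 × (-15) = 12500 + (-1800) = 10700 ft.

10700 ft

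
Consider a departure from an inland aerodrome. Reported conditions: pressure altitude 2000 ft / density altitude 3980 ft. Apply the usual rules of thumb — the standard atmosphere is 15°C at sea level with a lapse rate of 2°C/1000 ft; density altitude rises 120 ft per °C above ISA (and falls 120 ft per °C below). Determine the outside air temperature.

Density altitude − pressure altitude = 3980 − 2000 = +1980 ft.
At 120 ft/°C that is an ISA deviation of 1980/120 = +16.5°C.
ISA temperature at 2000 ft = 15 − 2 × (2000/1000) = 11°C.
OAT = ISA + deviation = 11 + (+16.5) = 27.5°C.

27.5°C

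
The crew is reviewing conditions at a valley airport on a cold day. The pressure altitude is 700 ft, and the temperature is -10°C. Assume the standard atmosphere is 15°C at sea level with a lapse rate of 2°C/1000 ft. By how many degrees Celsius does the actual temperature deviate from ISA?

ISA-23.6°C

ISA temperature at 700 ft = 15 − 2 × (700/1000) = 13.6°C.
Deviation = OAT − ISA = -10 − 13.6 = -23.6°C.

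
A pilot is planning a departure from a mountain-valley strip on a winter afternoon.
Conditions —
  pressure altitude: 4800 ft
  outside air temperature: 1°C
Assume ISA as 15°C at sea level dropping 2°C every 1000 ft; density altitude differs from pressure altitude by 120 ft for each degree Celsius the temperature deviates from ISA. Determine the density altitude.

4272 ft

ISA temperature at 4800 ft = 15 − 2 × (4800/1000) = 5.4°C.
ISA deviation = 1 − 5.4 = -4.4°C.
Density altitude = 4800 + 120 × (-4.4) = 4800 + (-528) = 4272 ft.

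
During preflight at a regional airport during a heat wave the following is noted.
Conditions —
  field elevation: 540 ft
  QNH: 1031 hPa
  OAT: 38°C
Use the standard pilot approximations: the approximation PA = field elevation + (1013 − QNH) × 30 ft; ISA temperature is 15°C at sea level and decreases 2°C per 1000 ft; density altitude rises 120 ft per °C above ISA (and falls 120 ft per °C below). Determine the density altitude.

2760 ft

Pressure altitude = 540 + (1013 − 1031) × 30 = 540 + (-540) = 0 ft.
ISA temperature at 0 ft = 15 − 2 × (0/1000) = 15°C.
ISA deviation = 38 − 15 = +23°C.
Density altitude = 0 + 120 × (23) = 2760 ft.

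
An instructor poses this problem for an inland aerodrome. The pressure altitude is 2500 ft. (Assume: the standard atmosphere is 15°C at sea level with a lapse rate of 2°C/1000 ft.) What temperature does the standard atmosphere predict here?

ISA temperature = 15 − 2 × (2500/1000) = 15 − 5 = 10°C.

10°C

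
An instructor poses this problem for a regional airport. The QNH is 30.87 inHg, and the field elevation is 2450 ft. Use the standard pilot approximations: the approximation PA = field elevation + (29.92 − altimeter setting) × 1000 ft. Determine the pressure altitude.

1500 ft

Pressure correction = (29.92 − 30.87) × 1000 = -950 ft.
Pressure altitude = 2450 + (-950) = 1500 ft.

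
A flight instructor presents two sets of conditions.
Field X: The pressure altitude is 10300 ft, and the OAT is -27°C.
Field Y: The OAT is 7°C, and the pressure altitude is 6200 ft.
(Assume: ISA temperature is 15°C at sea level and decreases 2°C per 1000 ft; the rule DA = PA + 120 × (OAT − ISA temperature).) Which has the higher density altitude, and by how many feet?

Field X: ISA temp = -5.6°C, deviation -21.4°C, DA = 10300 + 120 × (-21.4) = 7732 ft.
Field Y: ISA temp = 2.6°C, deviation +4.4°C, DA = 6200 + 120 × 4.4 = 6728 ft.
Field X is higher by 7732 − 6728 = 1004 ft.

Field X by 1004 ft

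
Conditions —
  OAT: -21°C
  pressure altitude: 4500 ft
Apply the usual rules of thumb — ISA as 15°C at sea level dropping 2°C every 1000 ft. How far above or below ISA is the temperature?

ISA-27°C

ISA temperature at 4500 ft = 15 − 2 × (4500/1000) = 6°C.
Deviation = OAT − ISA = -21 − 6 = -27°C.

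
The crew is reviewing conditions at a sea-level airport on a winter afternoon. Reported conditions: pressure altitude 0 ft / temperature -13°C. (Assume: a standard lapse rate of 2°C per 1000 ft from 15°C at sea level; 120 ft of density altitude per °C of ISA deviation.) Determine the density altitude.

-3360 ft

ISA temperature at 0 ft = 15 − 2 × (0/1000) = 15°C.
ISA deviation = -13 − 15 = -28°C.
Density altitude = 0 + 120 × (-28) = 0 + (-3360) = -3360 ft.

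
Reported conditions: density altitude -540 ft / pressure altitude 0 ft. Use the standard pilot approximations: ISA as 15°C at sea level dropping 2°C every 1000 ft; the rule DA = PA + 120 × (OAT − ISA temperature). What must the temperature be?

Density altitude − pressure altitude = -540 − 0 = -540 ft.
At 120 ft/°C that is an ISA deviation of -540/120 = -4.5°C.
ISA temperature at 0 ft = 15 − 2 × (0/1000) = 15°C.
OAT = ISA + deviation = 15 + (-4.5) = 10.5°C.

10.5°C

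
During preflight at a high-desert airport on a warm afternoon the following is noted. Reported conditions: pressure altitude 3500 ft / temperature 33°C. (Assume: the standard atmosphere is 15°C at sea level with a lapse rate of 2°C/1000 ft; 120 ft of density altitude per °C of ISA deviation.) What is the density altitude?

ISA temperature at 3500 ft = 15 − 2 × (3500/1000) = 8°C.
ISA deviation = 33 − 8 = +25°C.
Density altitude = 3500 + 120 × (25) = 3500 + (+3000) = 6500 ft.

6500 ft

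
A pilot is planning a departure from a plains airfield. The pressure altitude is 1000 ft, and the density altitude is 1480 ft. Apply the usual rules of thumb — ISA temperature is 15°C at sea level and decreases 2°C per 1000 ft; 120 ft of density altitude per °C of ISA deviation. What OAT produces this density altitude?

Density altitude − pressure altitude = 1480 − 1000 = +480 ft.
At 120 ft/°C that is an ISA deviation of 480/120 = +4°C.
ISA temperature at 1000 ft = 15 − 2 × (1000/1000) = 13°C.
OAT = ISA + deviation = 13 + (+4) = 17°C.

17°C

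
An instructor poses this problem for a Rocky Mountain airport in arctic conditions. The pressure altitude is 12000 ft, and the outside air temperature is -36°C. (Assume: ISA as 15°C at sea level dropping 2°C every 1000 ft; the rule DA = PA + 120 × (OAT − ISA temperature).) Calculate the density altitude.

8760 ft

ISA temperature at 12000 ft = 15 − 2 × (12000/1000) = -9°C.
ISA deviation = -36 − (-9) = -27°C.
Density altitude = 12000 + 120 × (-27) = 12000 + (-3240) = 8760 ft.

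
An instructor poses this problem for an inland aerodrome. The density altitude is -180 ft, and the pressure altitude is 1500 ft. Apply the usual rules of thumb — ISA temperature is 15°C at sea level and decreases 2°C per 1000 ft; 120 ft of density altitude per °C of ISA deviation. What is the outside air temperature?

Density altitude − pressure altitude = -180 − 1500 = -1680 ft.
At 120 ft/°C that is an ISA deviation of -1680/120 = -14°C.
ISA temperature at 1500 ft = 15 − 2 × (1500/1000) = 12°C.
OAT = ISA + deviation = 12 + (-14) = -2°C.

-2°C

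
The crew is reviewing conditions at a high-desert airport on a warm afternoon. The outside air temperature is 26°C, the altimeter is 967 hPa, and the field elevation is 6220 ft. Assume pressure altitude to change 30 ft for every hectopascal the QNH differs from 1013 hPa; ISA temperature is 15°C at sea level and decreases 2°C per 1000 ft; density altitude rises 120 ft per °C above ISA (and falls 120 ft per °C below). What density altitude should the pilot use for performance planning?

Pressure altitude = 6220 + (1013 − 967) × 30 = 6220 + (+1380) = 7600 ft.
ISA temperature at 7600 ft = 15 − 2 × (7600/1000) = -0.2°C.
ISA deviation = 26 − (-0.2) = +26.2°C.
Density altitude = 7600 + 120 × (26.2) = 10744 ft.

10744 ft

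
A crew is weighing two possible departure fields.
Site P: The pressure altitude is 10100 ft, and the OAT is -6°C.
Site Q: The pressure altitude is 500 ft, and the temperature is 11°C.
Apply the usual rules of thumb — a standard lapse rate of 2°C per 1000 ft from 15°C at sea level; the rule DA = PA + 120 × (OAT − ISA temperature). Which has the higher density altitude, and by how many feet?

Site P: ISA temp = -5.2°C, deviation -0.8°C, DA = 10100 + 120 × (-0.8) = 10004 ft.
Site Q: ISA temp = 14°C, deviation -3°C, DA = 500 + 120 × (-3) = 140 ft.
Site P is higher by 10004 − 140 = 9864 ft.

Site P by 9864 ft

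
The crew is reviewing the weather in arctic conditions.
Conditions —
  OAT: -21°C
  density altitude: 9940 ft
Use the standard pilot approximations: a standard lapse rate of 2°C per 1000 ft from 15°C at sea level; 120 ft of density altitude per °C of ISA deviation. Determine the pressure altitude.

11500 ft

DA = PA + 120 × (OAT − (15 − 2·PA/1000)) = PA + 120·OAT − 1800 + 0.24·PA = 1.24·PA + 120·OAT − 1800.
So 1.24·PA = 9940 − 120 × (-21) + 1800 = 14260.
PA = 14260 / 1.24 = 11500 ft.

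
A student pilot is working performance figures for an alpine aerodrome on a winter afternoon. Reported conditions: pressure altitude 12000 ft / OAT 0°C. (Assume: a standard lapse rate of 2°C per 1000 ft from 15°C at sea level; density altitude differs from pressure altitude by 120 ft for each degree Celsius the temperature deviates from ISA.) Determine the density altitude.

13080 ft

ISA temperature at 12000 ft = 15 − 2 × (12000/1000) = -9°C.
ISA deviation = 0 − (-9) = +9°C.
Density altitude = 12000 + 120 × (9) = 12000 + (+1080) = 13080 ft.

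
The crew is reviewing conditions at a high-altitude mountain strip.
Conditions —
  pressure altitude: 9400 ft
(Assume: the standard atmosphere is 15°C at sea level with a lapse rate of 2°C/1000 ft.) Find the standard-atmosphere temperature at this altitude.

-3.8°C

ISA temperature = 15 − 2 × (9400/1000) = 15 − 18.8 = -3.8°C.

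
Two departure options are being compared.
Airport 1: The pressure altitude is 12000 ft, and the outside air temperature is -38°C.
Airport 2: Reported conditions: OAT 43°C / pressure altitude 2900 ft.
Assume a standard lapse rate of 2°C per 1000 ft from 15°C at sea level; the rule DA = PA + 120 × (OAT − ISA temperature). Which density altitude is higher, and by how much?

Airport 1: ISA temp = -9°C, deviation -29°C, DA = 12000 + 120 × (-29) = 8520 ft.
Airport 2: ISA temp = 9.2°C, deviation +33.8°C, DA = 2900 + 120 × 33.8 = 6956 ft.
Airport 1 is higher by 8520 − 6956 = 1564 ft.

Airport 1 by 1564 ft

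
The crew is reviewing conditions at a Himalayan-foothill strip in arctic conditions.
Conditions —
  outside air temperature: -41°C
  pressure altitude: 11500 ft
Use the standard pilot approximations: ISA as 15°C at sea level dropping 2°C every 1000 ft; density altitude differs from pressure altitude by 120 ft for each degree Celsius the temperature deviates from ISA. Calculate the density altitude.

ISA temperature at 11500 ft = 15 − 2 × (11500/1000) = -8°C.
ISA deviation = -41 − (-8) = -33°C.
Density altitude = 11500 + 120 × (-33) = 11500 + (-3960) = 7540 ft.

7540 ft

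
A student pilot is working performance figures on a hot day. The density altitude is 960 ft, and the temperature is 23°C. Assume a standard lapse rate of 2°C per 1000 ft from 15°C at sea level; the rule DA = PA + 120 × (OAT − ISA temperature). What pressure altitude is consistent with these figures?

DA = PA + 120 × (OAT − (15 − 2·PA/1000)) = PA + 120·OAT − 1800 + 0.24·PA = 1.24·PA + 120·OAT − 1800.
So 1.24·PA = 960 − 120 × 23 + 1800 = 0.
PA = 0 / 1.24 = 0 ft.

0 ft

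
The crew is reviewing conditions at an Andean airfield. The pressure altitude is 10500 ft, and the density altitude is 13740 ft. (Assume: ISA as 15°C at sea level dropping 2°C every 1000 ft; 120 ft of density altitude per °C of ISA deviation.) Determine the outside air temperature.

21°C

Density altitude − pressure altitude = 13740 − 10500 = +3240 ft.
At 120 ft/°C that is an ISA deviation of 3240/120 = +27°C.
ISA temperature at 10500 ft = 15 − 2 × (10500/1000) = -6°C.
OAT = ISA + deviation = -6 + (+27) = 21°C.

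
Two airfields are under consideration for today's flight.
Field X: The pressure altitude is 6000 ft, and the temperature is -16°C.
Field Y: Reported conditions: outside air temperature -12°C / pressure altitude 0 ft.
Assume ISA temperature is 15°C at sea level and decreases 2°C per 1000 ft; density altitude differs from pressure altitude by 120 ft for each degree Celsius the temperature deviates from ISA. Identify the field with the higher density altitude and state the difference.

Field X by 6960 ft

Field X: ISA temp = 3°C, deviation -19°C, DA = 6000 + 120 × (-19) = 3720 ft.
Field Y: ISA temp = 15°C, deviation -27°C, DA = 0 + 120 × (-27) = -3240 ft.
Field X is higher by 3720 − (-3240) = 6960 ft.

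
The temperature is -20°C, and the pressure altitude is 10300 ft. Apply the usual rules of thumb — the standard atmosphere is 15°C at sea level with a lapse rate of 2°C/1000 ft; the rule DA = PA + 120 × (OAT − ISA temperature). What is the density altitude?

ISA temperature at 10300 ft = 15 − 2 × (10300/1000) = -5.6°C.
ISA deviation = -20 − (-5.6) = -14.4°C.
Density altitude = 10300 + 120 × (-14.4) = 10300 + (-1728) = 8572 ft.

8572 ft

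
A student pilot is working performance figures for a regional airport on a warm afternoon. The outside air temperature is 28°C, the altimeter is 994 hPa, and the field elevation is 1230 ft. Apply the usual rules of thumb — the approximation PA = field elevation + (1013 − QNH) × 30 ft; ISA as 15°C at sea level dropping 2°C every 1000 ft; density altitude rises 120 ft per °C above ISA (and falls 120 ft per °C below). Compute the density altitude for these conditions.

3792 ft

Pressure altitude = 1230 + (1013 − 994) × 30 = 1230 + (+570) = 1800 ft.
ISA temperature at 1800 ft = 15 − 2 × (1800/1000) = 11.4°C.
ISA deviation = 28 − 11.4 = +16.6°C.
Density altitude = 1800 + 120 × (16.6) = 3792 ft.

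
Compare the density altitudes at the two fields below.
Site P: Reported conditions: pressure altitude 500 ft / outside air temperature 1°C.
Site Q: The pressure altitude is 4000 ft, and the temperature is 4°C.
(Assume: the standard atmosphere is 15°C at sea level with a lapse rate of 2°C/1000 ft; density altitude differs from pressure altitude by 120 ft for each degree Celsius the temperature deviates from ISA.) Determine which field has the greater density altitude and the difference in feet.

Site P: ISA temp = 14°C, deviation -13°C, DA = 500 + 120 × (-13) = -1060 ft.
Site Q: ISA temp = 7°C, deviation -3°C, DA = 4000 + 120 × (-3) = 3640 ft.
Site Q is higher by 3640 − (-1060) = 4700 ft.

Site Q by 4700 ft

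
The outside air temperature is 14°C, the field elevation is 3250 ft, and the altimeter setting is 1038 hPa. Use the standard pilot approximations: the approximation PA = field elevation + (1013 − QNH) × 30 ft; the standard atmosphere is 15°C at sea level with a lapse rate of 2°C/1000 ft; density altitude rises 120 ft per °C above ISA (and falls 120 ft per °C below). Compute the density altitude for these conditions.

Pressure altitude = 3250 + (1013 − 1038) × 30 = 3250 + (-750) = 2500 ft.
ISA temperature at 2500 ft = 15 − 2 × (2500/1000) = 10°C.
ISA deviation = 14 − 10 = +4°C.
Density altitude = 2500 + 120 × (4) = 2980 ft.

2980 ft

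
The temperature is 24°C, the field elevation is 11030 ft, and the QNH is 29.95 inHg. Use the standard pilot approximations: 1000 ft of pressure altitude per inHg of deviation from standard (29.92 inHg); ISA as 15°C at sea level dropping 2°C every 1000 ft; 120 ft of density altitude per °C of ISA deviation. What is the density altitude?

14720 ft

Pressure altitude = 11030 + (29.92 − 29.95) × 1000 = 11030 + (-30) = 11000 ft.
ISA temperature at 11000 ft = 15 − 2 × (11000/1000) = -7°C.
ISA deviation = 24 − (-7) = +31°C.
Density altitude = 11000 + 120 × (31) = 14720 ft.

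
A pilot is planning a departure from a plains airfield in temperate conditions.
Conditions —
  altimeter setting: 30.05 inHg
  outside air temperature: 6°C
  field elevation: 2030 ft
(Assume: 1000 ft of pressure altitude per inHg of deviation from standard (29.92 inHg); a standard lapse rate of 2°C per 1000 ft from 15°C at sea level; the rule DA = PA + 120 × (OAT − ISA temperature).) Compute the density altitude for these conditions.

1276 ft

Pressure altitude = 2030 + (29.92 − 30.05) × 1000 = 2030 + (-130) = 1900 ft.
ISA temperature at 1900 ft = 15 − 2 × (1900/1000) = 11.2°C.
ISA deviation = 6 − 11.2 = -5.2°C.
Density altitude = 1900 + 120 × (-5.2) = 1276 ft.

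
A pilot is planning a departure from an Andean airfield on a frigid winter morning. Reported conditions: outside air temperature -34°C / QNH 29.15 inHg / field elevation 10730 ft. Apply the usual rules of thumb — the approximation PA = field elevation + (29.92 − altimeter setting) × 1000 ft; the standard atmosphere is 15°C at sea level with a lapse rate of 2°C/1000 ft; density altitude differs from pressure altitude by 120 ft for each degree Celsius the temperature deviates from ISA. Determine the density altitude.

8380 ft

Pressure altitude = 10730 + (29.92 − 29.15) × 1000 = 10730 + (+770) = 11500 ft.
ISA temperature at 11500 ft = 15 − 2 × (11500/1000) = -8°C.
ISA deviation = -34 − (-8) = -26°C.
Density altitude = 11500 + 120 × (-26) = 8380 ft.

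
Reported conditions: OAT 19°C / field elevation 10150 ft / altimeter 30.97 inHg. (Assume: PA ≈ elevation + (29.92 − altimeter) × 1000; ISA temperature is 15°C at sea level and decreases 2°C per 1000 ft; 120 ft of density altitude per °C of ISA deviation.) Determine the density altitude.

11764 ft

Pressure altitude = 10150 + (29.92 − 30.97) × 1000 = 10150 + (-1050) = 9100 ft.
ISA temperature at 9100 ft = 15 − 2 × (9100/1000) = -3.2°C.
ISA deviation = 19 − (-3.2) = +22.2°C.
Density altitude = 9100 + 120 × (22.2) = 11764 ft.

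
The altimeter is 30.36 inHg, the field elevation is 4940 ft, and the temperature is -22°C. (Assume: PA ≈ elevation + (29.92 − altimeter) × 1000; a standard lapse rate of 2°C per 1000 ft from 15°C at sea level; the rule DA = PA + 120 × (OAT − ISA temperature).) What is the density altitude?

1140 ft

Pressure altitude = 4940 + (29.92 − 30.36) × 1000 = 4940 + (-440) = 4500 ft.
ISA temperature at 4500 ft = 15 − 2 × (4500/1000) = 6°C.
ISA deviation = -22 − 6 = -28°C.
Density altitude = 4500 + 120 × (-28) = 1140 ft.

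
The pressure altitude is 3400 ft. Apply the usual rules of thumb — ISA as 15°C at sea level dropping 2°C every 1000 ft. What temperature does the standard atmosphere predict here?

8.2°C

ISA temperature = 15 − 2 × (3400/1000) = 15 − 6.8 = 8.2°C.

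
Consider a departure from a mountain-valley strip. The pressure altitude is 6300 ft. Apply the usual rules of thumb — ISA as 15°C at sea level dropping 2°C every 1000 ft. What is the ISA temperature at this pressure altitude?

ISA temperature = 15 − 2 × (6300/1000) = 15 − 12.6 = 2.4°C.

2.4°C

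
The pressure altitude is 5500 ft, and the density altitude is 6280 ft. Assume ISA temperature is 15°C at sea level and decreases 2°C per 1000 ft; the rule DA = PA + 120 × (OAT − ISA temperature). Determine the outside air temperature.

Density altitude − pressure altitude = 6280 − 5500 = +780 ft.
At 120 ft/°C that is an ISA deviation of 780/120 = +6.5°C.
ISA temperature at 5500 ft = 15 − 2 × (5500/1000) = 4°C.
OAT = ISA + deviation = 4 + (+6.5) = 10.5°C.

10.5°C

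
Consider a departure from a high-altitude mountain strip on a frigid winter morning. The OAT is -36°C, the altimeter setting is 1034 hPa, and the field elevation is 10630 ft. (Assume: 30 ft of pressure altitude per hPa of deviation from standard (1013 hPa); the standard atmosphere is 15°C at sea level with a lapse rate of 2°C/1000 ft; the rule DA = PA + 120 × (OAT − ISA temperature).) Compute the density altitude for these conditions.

Pressure altitude = 10630 + (1013 − 1034) × 30 = 10630 + (-630) = 10000 ft.
ISA temperature at 10000 ft = 15 − 2 × (10000/1000) = -5°C.
ISA deviation = -36 − (-5) = -31°C.
Density altitude = 10000 + 120 × (-31) = 6280 ft.

6280 ft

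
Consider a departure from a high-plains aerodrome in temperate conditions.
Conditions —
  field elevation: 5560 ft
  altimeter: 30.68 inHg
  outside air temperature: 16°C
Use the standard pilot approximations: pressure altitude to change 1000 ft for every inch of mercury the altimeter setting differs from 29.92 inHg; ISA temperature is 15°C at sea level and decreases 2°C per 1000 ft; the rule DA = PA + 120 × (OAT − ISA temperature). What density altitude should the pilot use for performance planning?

6072 ft

Pressure altitude = 5560 + (29.92 − 30.68) × 1000 = 5560 + (-760) = 4800 ft.
ISA temperature at 4800 ft = 15 − 2 × (4800/1000) = 5.4°C.
ISA deviation = 16 − 5.4 = +10.6°C.
Density altitude = 4800 + 120 × (10.6) = 6072 ft.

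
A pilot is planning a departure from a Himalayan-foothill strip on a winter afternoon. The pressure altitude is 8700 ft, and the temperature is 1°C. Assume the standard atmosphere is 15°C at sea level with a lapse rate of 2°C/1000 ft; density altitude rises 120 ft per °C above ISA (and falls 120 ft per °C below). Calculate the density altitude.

ISA temperature at 8700 ft = 15 − 2 × (8700/1000) = -2.4°C.
ISA deviation = 1 − (-2.4) = +3.4°C.
Density altitude = 8700 + 120 × (3.4) = 8700 + (+408) = 9108 ft.

9108 ft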